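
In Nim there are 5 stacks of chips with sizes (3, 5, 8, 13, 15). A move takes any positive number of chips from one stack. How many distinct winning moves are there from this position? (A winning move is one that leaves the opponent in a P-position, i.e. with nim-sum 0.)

Compute the nim-sum pairwise:
3 ^ 5 = 6
6 ^ 8 = 14
14 ^ 13 = 3
3 ^ 15 = 12
The overall nim-sum is X = 12. A stack of size p has a winning move iff p XOR X < p (reduce it to p XOR X).
  3: 3 XOR 12 = 15 ≥ 3 — no move.
  5: 5 XOR 12 = 9 ≥ 5 — no move.
  8: 8 XOR 12 = 4 < 8 — winning move (to 4).
  13: 13 XOR 12 = 1 < 13 — winning move (to 1).
  15: 15 XOR 12 = 3 < 15 — winning move (to 3).
That gives 3 winning moves.

3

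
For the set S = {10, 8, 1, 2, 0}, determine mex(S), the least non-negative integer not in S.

The values 0, 1, 2 are all present; 3 is the first non-negative integer missing from the set.

3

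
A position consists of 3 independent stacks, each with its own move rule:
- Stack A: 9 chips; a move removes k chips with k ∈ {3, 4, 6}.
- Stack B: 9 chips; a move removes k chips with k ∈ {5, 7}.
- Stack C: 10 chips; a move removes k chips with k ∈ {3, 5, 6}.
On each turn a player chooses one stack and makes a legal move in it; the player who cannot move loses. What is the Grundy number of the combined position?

1

Grundy values for stack A (subtraction set {3, 4, 6}):
g(0) = mex{} = 0
g(1) = mex{} = 0
g(2) = mex{} = 0
g(3) = mex{0} = 1
g(4) = mex{0} = 1
g(5) = mex{0} = 1
g(6) = mex{0,1} = 2
g(7) = mex{0,1} = 2
g(8) = mex{0,1} = 2
g(9) = mex{1,2} = 0
So g(9) = 0.
Grundy values for stack B (subtraction set {5, 7}):
g(0) = mex{} = 0
g(1) = mex{} = 0
g(2) = mex{} = 0
g(3) = mex{} = 0
g(4) = mex{} = 0
g(5) = mex{0} = 1
g(6) = mex{0} = 1
g(7) = mex{0} = 1
g(8) = mex{0} = 1
g(9) = mex{0} = 1
So g(9) = 1.
For stack C, compute g(0), g(1), … with moves {3, 5, 6}:
k:     0  1  2  3  4  5  6  7  8  9 10
g(k):  0  0  0  1  1  1  2  2  2  0  0
So g(10) = 0.
The value of a disjunctive sum is the nim-sum of the parts.
Combined value = 0 XOR 1 XOR 0 = 1.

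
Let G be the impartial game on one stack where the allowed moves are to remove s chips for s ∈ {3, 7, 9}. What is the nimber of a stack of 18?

0

Build the Grundy sequence with g(k) = mex{g(k−s) : s ∈ {3, 7, 9}, s ≤ k}:
k:     0  1  2  3  4  5  6  7  8  9 10 11 12 13 14 15 16 17 18
g(k):  0  0  0  1  1  1  0  2  2  1  3  3  0  2  0  1  0  1  0
So g(18) = 0.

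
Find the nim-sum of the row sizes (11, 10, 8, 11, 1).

Compute the nim-sum pairwise:
11 XOR 10 = 1
1 XOR 8 = 9
9 XOR 11 = 2
2 XOR 1 = 3

3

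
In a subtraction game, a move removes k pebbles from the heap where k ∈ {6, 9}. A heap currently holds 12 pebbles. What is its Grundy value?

2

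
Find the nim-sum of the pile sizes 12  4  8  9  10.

In binary:
  1100  (12)
  0100  (4)
  1000  (8)
  1001  (9)
  1010  (10)
  ----
  0011  (3)

3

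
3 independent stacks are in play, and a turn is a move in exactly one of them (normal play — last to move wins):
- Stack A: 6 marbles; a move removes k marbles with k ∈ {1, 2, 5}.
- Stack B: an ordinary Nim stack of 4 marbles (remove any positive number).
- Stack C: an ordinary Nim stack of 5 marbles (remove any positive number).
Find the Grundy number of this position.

1

Build the Grundy sequence for stack A with g(k) = mex{g(k−s) : s ∈ {1, 2, 5}, s ≤ k}:
g(0) = mex{} = 0
g(1) = mex{0} = 1
g(2) = mex{0,1} = 2
g(3) = mex{1,2} = 0
g(4) = mex{0,2} = 1
g(5) = mex{0,1} = 2
g(6) = mex{1,2} = 0
So g(6) = 0.
Stack B is a plain Nim stack of size 4, so its Grundy value is 4.
Stack C is a plain Nim stack of size 5, so its Grundy value is 5.
By the Sprague-Grundy theorem, the Grundy value of a sum of independent games is the XOR of the component values.
Combined value = 0 XOR 4 XOR 5 = 1.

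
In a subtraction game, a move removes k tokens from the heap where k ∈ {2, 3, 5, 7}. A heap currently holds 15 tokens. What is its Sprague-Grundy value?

3

Grundy values for subtraction set {2, 3, 5, 7}:
k:     0  1  2  3  4  5  6  7  8  9 10 11 12 13 14 15
g(k):  0  0  1  1  2  2  3  3  4  0  0  1  1  2  2  3
So g(15) = 3.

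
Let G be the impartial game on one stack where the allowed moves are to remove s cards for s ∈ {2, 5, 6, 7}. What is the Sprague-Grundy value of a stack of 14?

1

Grundy values for subtraction set {2, 5, 6, 7}:
g(0) = mex{} = 0
g(1) = mex{} = 0
g(2) = mex{0} = 1
g(3) = mex{0} = 1
g(4) = mex{1} = 0
g(5) = mex{0,1} = 2
g(6) = mex{0} = 1
g(7) = mex{0,1,2} = 3
g(8) = mex{0,1} = 2
g(9) = mex{0,1,3} = 2
g(10) = mex{0,1,2} = 3
g(11) = mex{0,1,2} = 3
g(12) = mex{1,2,3} = 0
g(13) = mex{1,2,3} = 0
g(14) = mex{0,2,3} = 1
So g(14) = 1.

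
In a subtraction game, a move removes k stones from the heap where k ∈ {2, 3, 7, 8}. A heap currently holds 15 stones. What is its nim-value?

0

Grundy values for subtraction set {2, 3, 7, 8}:
k:     0  1  2  3  4  5  6  7  8  9 10 11 12 13 14 15
g(k):  0  0  1  1  2  0  0  1  1  2  0  0  1  1  2  0
So g(15) = 0.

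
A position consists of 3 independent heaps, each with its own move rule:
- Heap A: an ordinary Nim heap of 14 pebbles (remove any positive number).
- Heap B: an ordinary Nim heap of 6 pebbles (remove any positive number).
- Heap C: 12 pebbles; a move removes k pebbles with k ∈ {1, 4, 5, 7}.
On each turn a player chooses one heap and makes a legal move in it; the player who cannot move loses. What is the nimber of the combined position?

Heap A is a plain Nim heap of size 14, so its Grundy value is 14.
Heap B is a plain Nim heap of size 6, so its Grundy value is 6.
For heap C, compute g(0), g(1), … with moves {1, 4, 5, 7}:
g(0) = mex{} = 0
g(1) = mex{0} = 1
g(2) = mex{1} = 0
g(3) = mex{0} = 1
g(4) = mex{0,1} = 2
g(5) = mex{0,1,2} = 3
g(6) = mex{0,1,3} = 2
g(7) = mex{0,1,2} = 3
g(8) = mex{1,2,3} = 0
g(9) = mex{0,2,3} = 1
g(10) = mex{1,2,3} = 0
g(11) = mex{0,2,3} = 1
g(12) = mex{0,1,3} = 2
So g(12) = 2.
The value of a disjunctive sum is the nim-sum of the parts.
Combined value = 14 XOR 6 XOR 2 = 10.

10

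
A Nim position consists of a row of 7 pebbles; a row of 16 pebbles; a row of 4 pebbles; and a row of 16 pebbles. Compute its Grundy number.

3

Bitwise XOR of the heap sizes:
  00111  (7)
  10000  (16)
  00100  (4)
  10000  (16)
  -----
  00011  (3)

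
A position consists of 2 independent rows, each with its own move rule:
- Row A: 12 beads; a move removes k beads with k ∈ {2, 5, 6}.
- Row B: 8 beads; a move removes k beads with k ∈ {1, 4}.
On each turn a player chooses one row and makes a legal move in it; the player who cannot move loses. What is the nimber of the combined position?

Grundy values for row A (subtraction set {2, 5, 6}):
g(0) = mex{} = 0
g(1) = mex{} = 0
g(2) = mex{0} = 1
g(3) = mex{0} = 1
g(4) = mex{1} = 0
g(5) = mex{0,1} = 2
g(6) = mex{0} = 1
g(7) = mex{0,1,2} = 3
g(8) = mex{1} = 0
g(9) = mex{0,1,3} = 2
g(10) = mex{0,2} = 1
g(11) = mex{1,2} = 0
g(12) = mex{1,3} = 0
So g(12) = 0.
Grundy values for row B (subtraction set {1, 4}):
k:     0  1  2  3  4  5  6  7  8
g(k):  0  1  0  1  2  0  1  0  1
So g(8) = 1.
By the Sprague-Grundy theorem, the Grundy value of a sum of independent games is the XOR of the component values.
Combined value = 0 ⊕ 1 = 1.

1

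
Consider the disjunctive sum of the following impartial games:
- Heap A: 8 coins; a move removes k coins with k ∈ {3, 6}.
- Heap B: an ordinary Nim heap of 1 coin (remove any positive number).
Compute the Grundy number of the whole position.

For heap A, compute g(0), g(1), … with moves {3, 6}:
g(0) = mex{} = 0
g(1) = mex{} = 0
g(2) = mex{} = 0
g(3) = mex{0} = 1
g(4) = mex{0} = 1
g(5) = mex{0} = 1
g(6) = mex{0,1} = 2
g(7) = mex{0,1} = 2
g(8) = mex{0,1} = 2
So g(8) = 2.
Heap B is a plain Nim heap of size 1, so its Grundy value is 1.
By the Sprague-Grundy theorem, the Grundy value of a sum of independent games is the XOR of the component values.
Combined value = 2 XOR 1 = 3.

3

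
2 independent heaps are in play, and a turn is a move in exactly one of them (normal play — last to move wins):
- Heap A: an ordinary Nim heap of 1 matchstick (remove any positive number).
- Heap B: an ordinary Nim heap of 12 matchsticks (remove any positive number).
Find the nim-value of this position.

Heap A is a plain Nim heap of size 1, so its Grundy value is 1.
Heap B is a plain Nim heap of size 12, so its Grundy value is 12.
The value of a disjunctive sum is the nim-sum of the parts.
Combined value = 1 XOR 12 = 13.

13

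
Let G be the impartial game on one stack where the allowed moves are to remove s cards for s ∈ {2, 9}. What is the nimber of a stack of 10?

1

Grundy values for subtraction set {2, 9}:
k:     0  1  2  3  4  5  6  7  8  9 10
g(k):  0  0  1  1  0  0  1  1  0  2  1
So g(10) = 1.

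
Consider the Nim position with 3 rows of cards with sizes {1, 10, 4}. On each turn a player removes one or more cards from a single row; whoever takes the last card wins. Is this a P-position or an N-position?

Compute the nim-sum pairwise:
1 ^ 10 = 11
11 ^ 4 = 15
The nim-sum is 15 ≠ 0, so this is an N-position: the player to move can win.

N-position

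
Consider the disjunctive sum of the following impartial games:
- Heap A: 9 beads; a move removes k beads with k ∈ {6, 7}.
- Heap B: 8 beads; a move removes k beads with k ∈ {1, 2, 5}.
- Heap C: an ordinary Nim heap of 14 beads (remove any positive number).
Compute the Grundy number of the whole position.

13

For heap A, compute g(0), g(1), … with moves {6, 7}:
g(0) = mex{} = 0
g(1) = mex{} = 0
g(2) = mex{} = 0
g(3) = mex{} = 0
g(4) = mex{} = 0
g(5) = mex{} = 0
g(6) = mex{0} = 1
g(7) = mex{0} = 1
g(8) = mex{0} = 1
g(9) = mex{0} = 1
So g(9) = 1.
Build the Grundy sequence for heap B with g(k) = mex{g(k−s) : s ∈ {1, 2, 5}, s ≤ k}:
g(0) = mex{} = 0
g(1) = mex{0} = 1
g(2) = mex{0,1} = 2
g(3) = mex{1,2} = 0
g(4) = mex{0,2} = 1
g(5) = mex{0,1} = 2
g(6) = mex{1,2} = 0
g(7) = mex{0,2} = 1
g(8) = mex{0,1} = 2
So g(8) = 2.
Heap C is a plain Nim heap of size 14, so its Grundy value is 14.
By the Sprague-Grundy theorem, the Grundy value of a sum of independent games is the XOR of the component values.
Combined value = 1 XOR 2 XOR 14 = 13.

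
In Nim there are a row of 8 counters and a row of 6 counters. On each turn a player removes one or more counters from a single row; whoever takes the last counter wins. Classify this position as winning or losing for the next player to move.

Winning position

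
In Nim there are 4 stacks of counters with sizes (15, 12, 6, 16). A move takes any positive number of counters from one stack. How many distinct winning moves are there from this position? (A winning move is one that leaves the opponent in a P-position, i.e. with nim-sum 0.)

Compute the nim-sum pairwise:
15 XOR 12 = 3
3 XOR 6 = 5
5 XOR 16 = 21
The overall nim-sum is X = 21. A stack of size p has a winning move iff p XOR X < p (reduce it to p XOR X).
  15: 15 XOR 21 = 26 ≥ 15 — no move.
  12: 12 XOR 21 = 25 ≥ 12 — no move.
  6: 6 XOR 21 = 19 ≥ 6 — no move.
  16: 16 XOR 21 = 5 < 16 — winning move (to 5).
That gives 1 winning move.

1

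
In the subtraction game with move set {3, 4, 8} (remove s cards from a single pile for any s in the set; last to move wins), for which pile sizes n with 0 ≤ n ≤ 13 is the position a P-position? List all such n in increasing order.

Compute g(0), g(1), … for moves {3, 4, 8}:
g(0) = mex{} = 0
g(1) = mex{} = 0
g(2) = mex{} = 0
g(3) = mex{0} = 1
g(4) = mex{0} = 1
g(5) = mex{0} = 1
g(6) = mex{0,1} = 2
g(7) = mex{1} = 0
g(8) = mex{0,1} = 2
g(9) = mex{0,1,2} = 3
g(10) = mex{0,2} = 1
g(11) = mex{0,1,2} = 3
g(12) = mex{1,2,3} = 0
g(13) = mex{1,3} = 0
The P-positions (g = 0) in 0..13 are 0, 1, 2, 7, 12, 13.

0, 1, 2, 7, 12, 13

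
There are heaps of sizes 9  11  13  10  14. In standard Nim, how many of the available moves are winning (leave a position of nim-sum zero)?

5

Compute the nim-sum pairwise:
9 ⊕ 11 = 2
2 ⊕ 13 = 15
15 ⊕ 10 = 5
5 ⊕ 14 = 11
The overall nim-sum is X = 11. A heap of size p has a winning move iff p XOR X < p (reduce it to p XOR X).
  9: 9 XOR 11 = 2 < 9 — winning move (to 2).
  11: 11 XOR 11 = 0 < 11 — winning move (to 0).
  13: 13 XOR 11 = 6 < 13 — winning move (to 6).
  10: 10 XOR 11 = 1 < 10 — winning move (to 1).
  14: 14 XOR 11 = 5 < 14 — winning move (to 5).
That gives 5 winning moves.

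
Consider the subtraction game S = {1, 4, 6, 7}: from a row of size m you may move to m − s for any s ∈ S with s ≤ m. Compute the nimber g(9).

2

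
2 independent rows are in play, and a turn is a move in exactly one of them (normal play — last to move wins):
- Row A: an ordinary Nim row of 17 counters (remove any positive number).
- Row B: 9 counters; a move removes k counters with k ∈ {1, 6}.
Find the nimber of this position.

17

Row A is a plain Nim row of size 17, so its Grundy value is 17.
Build the Grundy sequence for row B with g(k) = mex{g(k−s) : s ∈ {1, 6}, s ≤ k}:
g(0) = mex{} = 0
g(1) = mex{0} = 1
g(2) = mex{1} = 0
g(3) = mex{0} = 1
g(4) = mex{1} = 0
g(5) = mex{0} = 1
g(6) = mex{0,1} = 2
g(7) = mex{1,2} = 0
g(8) = mex{0} = 1
g(9) = mex{1} = 0
So g(9) = 0.
By the Sprague-Grundy theorem, the Grundy value of a sum of independent games is the XOR of the component values.
Combined value = 17 ⊕ 0 = 17.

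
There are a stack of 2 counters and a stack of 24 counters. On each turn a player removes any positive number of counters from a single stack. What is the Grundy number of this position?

Nim-sum: 2 ⊕ 24 = 26.

26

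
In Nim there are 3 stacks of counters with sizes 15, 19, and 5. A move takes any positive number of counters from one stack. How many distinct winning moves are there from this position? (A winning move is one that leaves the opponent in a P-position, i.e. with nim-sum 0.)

Compute the nim-sum pairwise:
15 XOR 19 = 28
28 XOR 5 = 25
The overall nim-sum is X = 25. A stack of size p has a winning move iff p XOR X < p (reduce it to p XOR X).
  15: 15 XOR 25 = 22 ≥ 15 — no move.
  19: 19 XOR 25 = 10 < 19 — winning move (to 10).
  5: 5 XOR 25 = 28 ≥ 5 — no move.
That gives 1 winning move.

1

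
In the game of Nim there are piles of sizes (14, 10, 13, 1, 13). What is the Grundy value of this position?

5

Compute the nim-sum pairwise:
14 ^ 10 = 4
4 ^ 13 = 9
9 ^ 1 = 8
8 ^ 13 = 5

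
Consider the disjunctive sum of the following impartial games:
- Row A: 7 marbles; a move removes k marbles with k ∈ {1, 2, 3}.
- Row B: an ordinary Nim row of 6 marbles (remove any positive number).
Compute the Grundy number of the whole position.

Build the Grundy sequence for row A with g(k) = mex{g(k−s) : s ∈ {1, 2, 3}, s ≤ k}:
k:     0  1  2  3  4  5  6  7
g(k):  0  1  2  3  0  1  2  3
So g(7) = 3.
Row B is a plain Nim row of size 6, so its Grundy value is 6.
By the Sprague-Grundy theorem, the Grundy value of a sum of independent games is the XOR of the component values.
Combined value = 3 XOR 6 = 5.

5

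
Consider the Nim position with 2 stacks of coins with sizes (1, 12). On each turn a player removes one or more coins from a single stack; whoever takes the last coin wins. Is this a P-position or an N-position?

N-position

Compute the nim-sum pairwise:
1 XOR 12 = 13
The nim-sum is 13 ≠ 0, so this is an N-position: the player to move can win.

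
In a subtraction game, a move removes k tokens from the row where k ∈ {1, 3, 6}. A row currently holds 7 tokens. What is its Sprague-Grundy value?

Build the Grundy sequence with g(k) = mex{g(k−s) : s ∈ {1, 3, 6}, s ≤ k}:
g(0) = mex{} = 0
g(1) = mex{0} = 1
g(2) = mex{1} = 0
g(3) = mex{0} = 1
g(4) = mex{1} = 0
g(5) = mex{0} = 1
g(6) = mex{0,1} = 2
g(7) = mex{0,1,2} = 3
So g(7) = 3.

3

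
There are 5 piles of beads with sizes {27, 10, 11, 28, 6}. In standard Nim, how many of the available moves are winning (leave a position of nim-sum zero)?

0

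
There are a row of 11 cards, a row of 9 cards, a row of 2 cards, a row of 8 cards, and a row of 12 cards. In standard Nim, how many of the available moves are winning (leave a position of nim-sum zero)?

1

Compute the nim-sum pairwise:
11 ^ 9 = 2
2 ^ 2 = 0
0 ^ 8 = 8
8 ^ 12 = 4
The overall nim-sum is X = 4. A row of size p has a winning move iff p XOR X < p (reduce it to p XOR X).
  11: 11 XOR 4 = 15 ≥ 11 — no move.
  9: 9 XOR 4 = 13 ≥ 9 — no move.
  2: 2 XOR 4 = 6 ≥ 2 — no move.
  8: 8 XOR 4 = 12 ≥ 8 — no move.
  12: 12 XOR 4 = 8 < 12 — winning move (to 8).
That gives 1 winning move.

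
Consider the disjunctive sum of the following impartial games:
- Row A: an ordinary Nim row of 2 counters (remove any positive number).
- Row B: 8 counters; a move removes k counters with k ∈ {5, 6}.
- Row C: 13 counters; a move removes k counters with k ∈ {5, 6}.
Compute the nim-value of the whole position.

Row A is a plain Nim row of size 2, so its Grundy value is 2.
Grundy values for row B (subtraction set {5, 6}):
g(0) = mex{} = 0
g(1) = mex{} = 0
g(2) = mex{} = 0
g(3) = mex{} = 0
g(4) = mex{} = 0
g(5) = mex{0} = 1
g(6) = mex{0} = 1
g(7) = mex{0} = 1
g(8) = mex{0} = 1
So g(8) = 1.
Grundy values for row C (subtraction set {5, 6}):
k:     0  1  2  3  4  5  6  7  8  9 10 11 12 13
g(k):  0  0  0  0  0  1  1  1  1  1  2  0  0  0
So g(13) = 0.
The value of a disjunctive sum is the nim-sum of the parts.
Combined value = 2 XOR 1 XOR 0 = 3.

3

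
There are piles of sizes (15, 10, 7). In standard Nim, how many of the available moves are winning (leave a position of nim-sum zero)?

Nim-sum: 15 XOR 10 XOR 7 = 2.
The overall nim-sum is X = 2. A pile of size p has a winning move iff p XOR X < p (reduce it to p XOR X).
  15: 15 XOR 2 = 13 < 15 — winning move (to 13).
  10: 10 XOR 2 = 8 < 10 — winning move (to 8).
  7: 7 XOR 2 = 5 < 7 — winning move (to 5).
That gives 3 winning moves.

3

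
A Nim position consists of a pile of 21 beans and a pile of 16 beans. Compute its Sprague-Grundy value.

5

Write each in binary and XOR column by column:
  10101  (21)
  10000  (16)
  -----
  00101  (5)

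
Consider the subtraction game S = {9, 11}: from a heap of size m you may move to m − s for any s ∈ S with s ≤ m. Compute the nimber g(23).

0

Build the Grundy sequence with g(k) = mex{g(k−s) : s ∈ {9, 11}, s ≤ k}:
k:     0  1  2  3  4  5  6  7  8  9 10 11 12 13 14 15 16 17 18 19 20 21 22 23
g(k):  0  0  0  0  0  0  0  0  0  1  1  1  1  1  1  1  1  1  2  2  0  0  0  0
So g(23) = 0.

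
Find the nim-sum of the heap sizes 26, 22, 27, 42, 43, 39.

Compute the nim-sum pairwise:
26 ^ 22 = 12
12 ^ 27 = 23
23 ^ 42 = 61
61 ^ 43 = 22
22 ^ 39 = 49

49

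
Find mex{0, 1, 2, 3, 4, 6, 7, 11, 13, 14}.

The values 0, 1, 2, 3, 4 are all present; 5 is the first non-negative integer missing from the set.

5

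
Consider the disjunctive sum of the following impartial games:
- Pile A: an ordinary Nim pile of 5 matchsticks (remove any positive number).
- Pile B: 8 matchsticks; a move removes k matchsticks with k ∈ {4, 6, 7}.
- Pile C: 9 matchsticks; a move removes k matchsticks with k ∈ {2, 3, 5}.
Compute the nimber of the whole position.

6

Pile A is a plain Nim pile of size 5, so its Grundy value is 5.
For pile B, compute g(0), g(1), … with moves {4, 6, 7}:
g(0) = mex{} = 0
g(1) = mex{} = 0
g(2) = mex{} = 0
g(3) = mex{} = 0
g(4) = mex{0} = 1
g(5) = mex{0} = 1
g(6) = mex{0} = 1
g(7) = mex{0} = 1
g(8) = mex{0,1} = 2
So g(8) = 2.
For pile C, compute g(0), g(1), … with moves {2, 3, 5}:
g(0) = mex{} = 0
g(1) = mex{} = 0
g(2) = mex{0} = 1
g(3) = mex{0} = 1
g(4) = mex{0,1} = 2
g(5) = mex{0,1} = 2
g(6) = mex{0,1,2} = 3
g(7) = mex{1,2} = 0
g(8) = mex{1,2,3} = 0
g(9) = mex{0,2,3} = 1
So g(9) = 1.
By the Sprague-Grundy theorem, the Grundy value of a sum of independent games is the XOR of the component values.
Combined value = 5 ⊕ 2 ⊕ 1 = 6.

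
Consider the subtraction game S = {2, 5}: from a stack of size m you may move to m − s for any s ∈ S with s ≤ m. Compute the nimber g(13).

Grundy values for subtraction set {2, 5}:
k:     0  1  2  3  4  5  6  7  8  9 10 11 12 13
g(k):  0  0  1  1  0  2  1  0  0  1  1  0  2  1
So g(13) = 1.

1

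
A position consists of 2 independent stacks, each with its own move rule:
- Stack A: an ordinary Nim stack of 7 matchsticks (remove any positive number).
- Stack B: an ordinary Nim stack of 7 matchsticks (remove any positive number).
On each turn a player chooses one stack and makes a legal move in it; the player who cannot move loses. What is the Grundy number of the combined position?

0

Stack A is a plain Nim stack of size 7, so its Grundy value is 7.
Stack B is a plain Nim stack of size 7, so its Grundy value is 7.
The value of a disjunctive sum is the nim-sum of the parts.
Combined value = 7 ⊕ 7 = 0.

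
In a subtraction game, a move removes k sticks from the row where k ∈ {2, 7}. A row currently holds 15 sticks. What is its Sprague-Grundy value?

Build the Grundy sequence with g(k) = mex{g(k−s) : s ∈ {2, 7}, s ≤ k}:
k:     0  1  2  3  4  5  6  7  8  9 10 11 12 13 14 15
g(k):  0  0  1  1  0  0  1  1  2  0  0  1  1  0  0  1
So g(15) = 1.

1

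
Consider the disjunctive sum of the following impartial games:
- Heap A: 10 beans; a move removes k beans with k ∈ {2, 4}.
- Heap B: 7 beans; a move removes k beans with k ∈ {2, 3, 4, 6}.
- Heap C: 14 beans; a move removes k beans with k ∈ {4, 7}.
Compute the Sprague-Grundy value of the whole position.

1

Grundy values for heap A (subtraction set {2, 4}):
g(0) = mex{} = 0
g(1) = mex{} = 0
g(2) = mex{0} = 1
g(3) = mex{0} = 1
g(4) = mex{0,1} = 2
g(5) = mex{0,1} = 2
g(6) = mex{1,2} = 0
g(7) = mex{1,2} = 0
g(8) = mex{0,2} = 1
g(9) = mex{0,2} = 1
g(10) = mex{0,1} = 2
So g(10) = 2.
Grundy values for heap B (subtraction set {2, 3, 4, 6}):
g(0) = mex{} = 0
g(1) = mex{} = 0
g(2) = mex{0} = 1
g(3) = mex{0} = 1
g(4) = mex{0,1} = 2
g(5) = mex{0,1} = 2
g(6) = mex{0,1,2} = 3
g(7) = mex{0,1,2} = 3
So g(7) = 3.
For heap C, compute g(0), g(1), … with moves {4, 7}:
g(0) = mex{} = 0
g(1) = mex{} = 0
g(2) = mex{} = 0
g(3) = mex{} = 0
g(4) = mex{0} = 1
g(5) = mex{0} = 1
g(6) = mex{0} = 1
g(7) = mex{0} = 1
g(8) = mex{0,1} = 2
g(9) = mex{0,1} = 2
g(10) = mex{0,1} = 2
g(11) = mex{1} = 0
g(12) = mex{1,2} = 0
g(13) = mex{1,2} = 0
g(14) = mex{1,2} = 0
So g(14) = 0.
The value of a disjunctive sum is the nim-sum of the parts.
Combined value = 2 XOR 3 XOR 0 = 1.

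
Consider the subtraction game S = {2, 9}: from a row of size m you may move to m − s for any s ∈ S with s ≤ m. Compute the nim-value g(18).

Grundy values for subtraction set {2, 9}:
k:     0  1  2  3  4  5  6  7  8  9 10 11 12 13 14 15 16 17 18
g(k):  0  0  1  1  0  0  1  1  0  2  1  0  0  1  1  0  0  1  1
So g(18) = 1.

1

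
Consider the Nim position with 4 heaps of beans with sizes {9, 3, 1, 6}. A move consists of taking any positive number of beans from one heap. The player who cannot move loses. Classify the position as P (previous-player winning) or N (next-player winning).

N-position

Nim-sum: 9 ^ 3 ^ 1 ^ 6 = 13.
The nim-sum is 13 ≠ 0, so this is an N-position: the player to move can win.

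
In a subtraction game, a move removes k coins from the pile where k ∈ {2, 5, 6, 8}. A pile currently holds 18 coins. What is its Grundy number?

Build the Grundy sequence with g(k) = mex{g(k−s) : s ∈ {2, 5, 6, 8}, s ≤ k}:
k:     0  1  2  3  4  5  6  7  8  9 10 11 12 13 14 15 16 17 18
g(k):  0  0  1  1  0  2  1  3  2  2  3  0  2  1  0  0  1  1  0
So g(18) = 0.

0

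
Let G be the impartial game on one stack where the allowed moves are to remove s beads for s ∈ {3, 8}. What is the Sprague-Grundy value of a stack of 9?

Grundy values for subtraction set {3, 8}:
k:     0  1  2  3  4  5  6  7  8  9
g(k):  0  0  0  1  1  1  0  0  2  1
So g(9) = 1.

1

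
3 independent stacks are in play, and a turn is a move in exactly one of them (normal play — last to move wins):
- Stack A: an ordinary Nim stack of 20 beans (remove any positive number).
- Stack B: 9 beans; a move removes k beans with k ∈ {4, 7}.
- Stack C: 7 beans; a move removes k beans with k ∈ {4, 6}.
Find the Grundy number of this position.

23

Stack A is a plain Nim stack of size 20, so its Grundy value is 20.
Grundy values for stack B (subtraction set {4, 7}):
g(0) = mex{} = 0
g(1) = mex{} = 0
g(2) = mex{} = 0
g(3) = mex{} = 0
g(4) = mex{0} = 1
g(5) = mex{0} = 1
g(6) = mex{0} = 1
g(7) = mex{0} = 1
g(8) = mex{0,1} = 2
g(9) = mex{0,1} = 2
So g(9) = 2.
For stack C, compute g(0), g(1), … with moves {4, 6}:
g(0) = mex{} = 0
g(1) = mex{} = 0
g(2) = mex{} = 0
g(3) = mex{} = 0
g(4) = mex{0} = 1
g(5) = mex{0} = 1
g(6) = mex{0} = 1
g(7) = mex{0} = 1
So g(7) = 1.
By the Sprague-Grundy theorem, the Grundy value of a sum of independent games is the XOR of the component values.
Combined value = 20 XOR 2 XOR 1 = 23.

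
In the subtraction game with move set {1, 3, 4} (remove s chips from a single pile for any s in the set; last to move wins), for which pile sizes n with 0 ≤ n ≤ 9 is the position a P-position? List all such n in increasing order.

0, 2, 7, 9

Build the Grundy sequence with g(k) = mex{g(k−s) : s ∈ {1, 3, 4}, s ≤ k}:
k:     0  1  2  3  4  5  6  7  8  9
g(k):  0  1  0  1  2  3  2  0  1  0
The P-positions (g = 0) in 0..9 are 0, 2, 7, 9.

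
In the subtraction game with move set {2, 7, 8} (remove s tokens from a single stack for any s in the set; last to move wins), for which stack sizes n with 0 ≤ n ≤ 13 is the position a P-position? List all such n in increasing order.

Build the Grundy sequence with g(k) = mex{g(k−s) : s ∈ {2, 7, 8}, s ≤ k}:
k:     0  1  2  3  4  5  6  7  8  9 10 11 12 13
g(k):  0  0  1  1  0  0  1  1  2  2  0  3  1  2
The P-positions (g = 0) in 0..13 are 0, 1, 4, 5, 10.

0, 1, 4, 5, 10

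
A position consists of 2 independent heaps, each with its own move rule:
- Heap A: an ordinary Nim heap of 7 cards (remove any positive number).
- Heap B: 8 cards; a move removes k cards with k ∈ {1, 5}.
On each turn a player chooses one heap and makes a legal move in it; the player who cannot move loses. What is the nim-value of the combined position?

Heap A is a plain Nim heap of size 7, so its Grundy value is 7.
For heap B, compute g(0), g(1), … with moves {1, 5}:
g(0) = mex{} = 0
g(1) = mex{0} = 1
g(2) = mex{1} = 0
g(3) = mex{0} = 1
g(4) = mex{1} = 0
g(5) = mex{0} = 1
g(6) = mex{1} = 0
g(7) = mex{0} = 1
g(8) = mex{1} = 0
So g(8) = 0.
The value of a disjunctive sum is the nim-sum of the parts.
Combined value = 7 XOR 0 = 7.

7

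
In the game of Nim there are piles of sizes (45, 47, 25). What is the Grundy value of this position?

27

Compute the nim-sum pairwise:
45 XOR 47 = 2
2 XOR 25 = 27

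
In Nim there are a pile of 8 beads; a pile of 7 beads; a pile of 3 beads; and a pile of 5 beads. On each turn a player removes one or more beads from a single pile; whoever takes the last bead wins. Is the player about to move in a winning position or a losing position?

Winning position

Nim-sum: 8 XOR 7 XOR 3 XOR 5 = 9.
The nim-sum is 9 ≠ 0, so this is an N-position: the player to move can win.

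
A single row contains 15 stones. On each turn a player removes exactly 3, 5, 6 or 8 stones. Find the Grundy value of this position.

Build the Grundy sequence with g(k) = mex{g(k−s) : s ∈ {3, 5, 6, 8}, s ≤ k}:
k:     0  1  2  3  4  5  6  7  8  9 10 11 12 13 14 15
g(k):  0  0  0  1  1  1  2  2  2  3  3  0  0  0  1  1
So g(15) = 1.

1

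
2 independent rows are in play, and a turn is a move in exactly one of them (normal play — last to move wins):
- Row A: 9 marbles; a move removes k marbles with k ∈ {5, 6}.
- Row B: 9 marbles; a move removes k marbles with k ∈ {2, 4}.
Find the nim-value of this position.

0

Grundy values for row A (subtraction set {5, 6}):
k:     0  1  2  3  4  5  6  7  8  9
g(k):  0  0  0  0  0  1  1  1  1  1
So g(9) = 1.
Build the Grundy sequence for row B with g(k) = mex{g(k−s) : s ∈ {2, 4}, s ≤ k}:
g(0) = mex{} = 0
g(1) = mex{} = 0
g(2) = mex{0} = 1
g(3) = mex{0} = 1
g(4) = mex{0,1} = 2
g(5) = mex{0,1} = 2
g(6) = mex{1,2} = 0
g(7) = mex{1,2} = 0
g(8) = mex{0,2} = 1
g(9) = mex{0,2} = 1
So g(9) = 1.
By the Sprague-Grundy theorem, the Grundy value of a sum of independent games is the XOR of the component values.
Combined value = 1 ⊕ 1 = 0.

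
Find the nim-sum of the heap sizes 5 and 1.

In binary:
  101  (5)
  001  (1)
  ---
  100  (4)

4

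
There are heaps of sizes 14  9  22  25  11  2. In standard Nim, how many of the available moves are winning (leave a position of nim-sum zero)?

3

Compute the nim-sum pairwise:
14 XOR 9 = 7
7 XOR 22 = 17
17 XOR 25 = 8
8 XOR 11 = 3
3 XOR 2 = 1
The overall nim-sum is X = 1. A heap of size p has a winning move iff p XOR X < p (reduce it to p XOR X).
  14: 14 XOR 1 = 15 ≥ 14 — no move.
  9: 9 XOR 1 = 8 < 9 — winning move (to 8).
  22: 22 XOR 1 = 23 ≥ 22 — no move.
  25: 25 XOR 1 = 24 < 25 — winning move (to 24).
  11: 11 XOR 1 = 10 < 11 — winning move (to 10).
  2: 2 XOR 1 = 3 ≥ 2 — no move.
That gives 3 winning moves.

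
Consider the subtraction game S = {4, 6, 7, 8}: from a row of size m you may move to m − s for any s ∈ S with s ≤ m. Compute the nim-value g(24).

0

Grundy values for subtraction set {4, 6, 7, 8}:
k:     0  1  2  3  4  5  6  7  8  9 10 11 12 13 14 15 16 17 18 19 20 21 22 23 24
g(k):  0  0  0  0  1  1  1  1  2  2  2  2  0  0  0  0  1  1  1  1  2  2  2  2  0
So g(24) = 0.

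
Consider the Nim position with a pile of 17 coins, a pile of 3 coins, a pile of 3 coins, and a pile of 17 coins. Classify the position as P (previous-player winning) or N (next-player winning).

P-position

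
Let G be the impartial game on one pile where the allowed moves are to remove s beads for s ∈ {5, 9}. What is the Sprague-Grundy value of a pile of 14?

0

Compute g(0), g(1), … for moves {5, 9}:
k:     0  1  2  3  4  5  6  7  8  9 10 11 12 13 14
g(k):  0  0  0  0  0  1  1  1  1  1  2  2  2  2  0
So g(14) = 0.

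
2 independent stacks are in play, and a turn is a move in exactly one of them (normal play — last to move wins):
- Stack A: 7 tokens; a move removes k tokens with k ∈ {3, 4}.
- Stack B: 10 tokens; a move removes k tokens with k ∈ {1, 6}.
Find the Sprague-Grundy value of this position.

For stack A, compute g(0), g(1), … with moves {3, 4}:
g(0) = mex{} = 0
g(1) = mex{} = 0
g(2) = mex{} = 0
g(3) = mex{0} = 1
g(4) = mex{0} = 1
g(5) = mex{0} = 1
g(6) = mex{0,1} = 2
g(7) = mex{1} = 0
So g(7) = 0.
For stack B, compute g(0), g(1), … with moves {1, 6}:
k:     0  1  2  3  4  5  6  7  8  9 10
g(k):  0  1  0  1  0  1  2  0  1  0  1
So g(10) = 1.
By the Sprague-Grundy theorem, the Grundy value of a sum of independent games is the XOR of the component values.
Combined value = 0 XOR 1 = 1.

1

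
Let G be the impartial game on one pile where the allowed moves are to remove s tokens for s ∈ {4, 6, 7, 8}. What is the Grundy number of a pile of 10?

Grundy values for subtraction set {4, 6, 7, 8}:
k:     0  1  2  3  4  5  6  7  8  9 10
g(k):  0  0  0  0  1  1  1  1  2  2  2
So g(10) = 2.

2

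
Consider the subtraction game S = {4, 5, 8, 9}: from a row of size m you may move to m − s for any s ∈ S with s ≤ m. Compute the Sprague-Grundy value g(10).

2

Build the Grundy sequence with g(k) = mex{g(k−s) : s ∈ {4, 5, 8, 9}, s ≤ k}:
g(0) = mex{} = 0
g(1) = mex{} = 0
g(2) = mex{} = 0
g(3) = mex{} = 0
g(4) = mex{0} = 1
g(5) = mex{0} = 1
g(6) = mex{0} = 1
g(7) = mex{0} = 1
g(8) = mex{0,1} = 2
g(9) = mex{0,1} = 2
g(10) = mex{0,1} = 2
So g(10) = 2.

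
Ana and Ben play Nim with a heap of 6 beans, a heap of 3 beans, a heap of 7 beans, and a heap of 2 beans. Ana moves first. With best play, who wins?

Ben wins

Bitwise XOR of the heap sizes:
  110  (6)
  011  (3)
  111  (7)
  010  (2)
  ---
  000  (0)
The nim-sum is 0, so this is a P-position: the player to move is in a losing position under optimal play; Ana is about to move from it and so loses — Ben wins.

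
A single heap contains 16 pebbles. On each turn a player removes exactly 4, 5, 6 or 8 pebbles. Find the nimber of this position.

1

Build the Grundy sequence with g(k) = mex{g(k−s) : s ∈ {4, 5, 6, 8}, s ≤ k}:
k:     0  1  2  3  4  5  6  7  8  9 10 11 12 13 14 15 16
g(k):  0  0  0  0  1  1  1  1  2  2  2  2  0  0  0  0  1
So g(16) = 1.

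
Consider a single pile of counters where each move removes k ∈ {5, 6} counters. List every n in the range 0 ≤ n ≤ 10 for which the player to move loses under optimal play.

0, 1, 2, 3, 4

Compute g(0), g(1), … for moves {5, 6}:
g(0) = mex{} = 0
g(1) = mex{} = 0
g(2) = mex{} = 0
g(3) = mex{} = 0
g(4) = mex{} = 0
g(5) = mex{0} = 1
g(6) = mex{0} = 1
g(7) = mex{0} = 1
g(8) = mex{0} = 1
g(9) = mex{0} = 1
g(10) = mex{0,1} = 2
The P-positions (g = 0) in 0..10 are 0, 1, 2, 3, 4.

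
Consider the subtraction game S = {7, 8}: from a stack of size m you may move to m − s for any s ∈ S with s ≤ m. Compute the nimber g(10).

Compute g(0), g(1), … for moves {7, 8}:
k:     0  1  2  3  4  5  6  7  8  9 10
g(k):  0  0  0  0  0  0  0  1  1  1  1
So g(10) = 1.

1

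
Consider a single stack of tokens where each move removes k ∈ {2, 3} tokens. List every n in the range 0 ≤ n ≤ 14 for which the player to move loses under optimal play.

Build the Grundy sequence with g(k) = mex{g(k−s) : s ∈ {2, 3}, s ≤ k}:
g(0) = mex{} = 0
g(1) = mex{} = 0
g(2) = mex{0} = 1
g(3) = mex{0} = 1
g(4) = mex{0,1} = 2
g(5) = mex{1} = 0
g(6) = mex{1,2} = 0
g(7) = mex{0,2} = 1
g(8) = mex{0} = 1
g(9) = mex{0,1} = 2
g(10) = mex{1} = 0
g(11) = mex{1,2} = 0
g(12) = mex{0,2} = 1
g(13) = mex{0} = 1
g(14) = mex{0,1} = 2
The P-positions (g = 0) in 0..14 are 0, 1, 5, 6, 10, 11.

0, 1, 5, 6, 10, 11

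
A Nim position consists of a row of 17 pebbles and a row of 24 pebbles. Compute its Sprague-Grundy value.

Bitwise XOR of the heap sizes:
  10001  (17)
  11000  (24)
  -----
  01001  (9)

9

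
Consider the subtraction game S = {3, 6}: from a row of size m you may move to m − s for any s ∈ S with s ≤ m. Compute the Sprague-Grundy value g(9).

0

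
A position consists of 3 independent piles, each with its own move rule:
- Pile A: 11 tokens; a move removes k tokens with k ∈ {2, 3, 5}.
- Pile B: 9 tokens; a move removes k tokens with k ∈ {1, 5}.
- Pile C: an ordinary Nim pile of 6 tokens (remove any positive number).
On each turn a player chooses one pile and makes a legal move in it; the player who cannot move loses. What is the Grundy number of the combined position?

5

Grundy values for pile A (subtraction set {2, 3, 5}):
g(0) = mex{} = 0
g(1) = mex{} = 0
g(2) = mex{0} = 1
g(3) = mex{0} = 1
g(4) = mex{0,1} = 2
g(5) = mex{0,1} = 2
g(6) = mex{0,1,2} = 3
g(7) = mex{1,2} = 0
g(8) = mex{1,2,3} = 0
g(9) = mex{0,2,3} = 1
g(10) = mex{0,2} = 1
g(11) = mex{0,1,3} = 2
So g(11) = 2.
For pile B, compute g(0), g(1), … with moves {1, 5}:
g(0) = mex{} = 0
g(1) = mex{0} = 1
g(2) = mex{1} = 0
g(3) = mex{0} = 1
g(4) = mex{1} = 0
g(5) = mex{0} = 1
g(6) = mex{1} = 0
g(7) = mex{0} = 1
g(8) = mex{1} = 0
g(9) = mex{0} = 1
So g(9) = 1.
Pile C is a plain Nim pile of size 6, so its Grundy value is 6.
The value of a disjunctive sum is the nim-sum of the parts.
Combined value = 2 XOR 1 XOR 6 = 5.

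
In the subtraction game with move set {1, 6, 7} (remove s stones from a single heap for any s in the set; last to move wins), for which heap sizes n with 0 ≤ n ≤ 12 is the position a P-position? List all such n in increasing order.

0, 2, 4, 12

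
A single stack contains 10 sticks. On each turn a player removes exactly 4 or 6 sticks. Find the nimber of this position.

0

Compute g(0), g(1), … for moves {4, 6}:
g(0) = mex{} = 0
g(1) = mex{} = 0
g(2) = mex{} = 0
g(3) = mex{} = 0
g(4) = mex{0} = 1
g(5) = mex{0} = 1
g(6) = mex{0} = 1
g(7) = mex{0} = 1
g(8) = mex{0,1} = 2
g(9) = mex{0,1} = 2
g(10) = mex{1} = 0
So g(10) = 0.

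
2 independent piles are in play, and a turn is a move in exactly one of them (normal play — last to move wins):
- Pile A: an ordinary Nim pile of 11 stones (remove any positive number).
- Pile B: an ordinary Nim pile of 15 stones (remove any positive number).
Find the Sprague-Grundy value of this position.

Pile A is a plain Nim pile of size 11, so its Grundy value is 11.
Pile B is a plain Nim pile of size 15, so its Grundy value is 15.
The value of a disjunctive sum is the nim-sum of the parts.
Combined value = 11 XOR 15 = 4.

4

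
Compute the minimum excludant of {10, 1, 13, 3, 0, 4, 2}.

The values 0, 1, 2, 3, 4 are all present; 5 is the first non-negative integer missing from the set.

5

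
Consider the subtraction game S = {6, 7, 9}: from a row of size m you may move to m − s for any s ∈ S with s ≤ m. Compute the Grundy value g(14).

Grundy values for subtraction set {6, 7, 9}:
k:     0  1  2  3  4  5  6  7  8  9 10 11 12 13 14
g(k):  0  0  0  0  0  0  1  1  1  1  1  1  2  2  2
So g(14) = 2.

2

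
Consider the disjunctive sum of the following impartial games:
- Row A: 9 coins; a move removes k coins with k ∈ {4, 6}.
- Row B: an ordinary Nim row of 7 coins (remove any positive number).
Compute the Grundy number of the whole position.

5

Build the Grundy sequence for row A with g(k) = mex{g(k−s) : s ∈ {4, 6}, s ≤ k}:
k:     0  1  2  3  4  5  6  7  8  9
g(k):  0  0  0  0  1  1  1  1  2  2
So g(9) = 2.
Row B is a plain Nim row of size 7, so its Grundy value is 7.
By the Sprague-Grundy theorem, the Grundy value of a sum of independent games is the XOR of the component values.
Combined value = 2 XOR 7 = 5.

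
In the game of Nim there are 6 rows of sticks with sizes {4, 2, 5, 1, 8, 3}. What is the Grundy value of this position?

In binary:
  0100  (4)
  0010  (2)
  0101  (5)
  0001  (1)
  1000  (8)
  0011  (3)
  ----
  1001  (9)

9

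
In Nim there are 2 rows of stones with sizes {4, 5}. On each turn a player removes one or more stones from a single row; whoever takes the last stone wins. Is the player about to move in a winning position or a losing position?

Winning position

Compute the nim-sum pairwise:
4 ^ 5 = 1
The nim-sum is 1 ≠ 0, so this is an N-position: the player to move can win.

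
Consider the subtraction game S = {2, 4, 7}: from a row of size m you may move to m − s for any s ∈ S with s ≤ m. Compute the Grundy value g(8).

Grundy values for subtraction set {2, 4, 7}:
g(0) = mex{} = 0
g(1) = mex{} = 0
g(2) = mex{0} = 1
g(3) = mex{0} = 1
g(4) = mex{0,1} = 2
g(5) = mex{0,1} = 2
g(6) = mex{1,2} = 0
g(7) = mex{0,1,2} = 3
g(8) = mex{0,2} = 1
So g(8) = 1.

1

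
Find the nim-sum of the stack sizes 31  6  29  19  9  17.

Nim-sum: 31 XOR 6 XOR 29 XOR 19 XOR 9 XOR 17 = 15.

15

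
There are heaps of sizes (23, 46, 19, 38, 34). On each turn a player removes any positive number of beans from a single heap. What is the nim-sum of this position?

46

Write each in binary and XOR column by column:
  010111  (23)
  101110  (46)
  010011  (19)
  100110  (38)
  100010  (34)
  ------
  101110  (46)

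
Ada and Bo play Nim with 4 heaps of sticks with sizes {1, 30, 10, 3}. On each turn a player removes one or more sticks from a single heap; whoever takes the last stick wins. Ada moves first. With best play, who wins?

Ada wins

In binary:
  00001  (1)
  11110  (30)
  01010  (10)
  00011  (3)
  -----
  10110  (22)
The nim-sum is 22 ≠ 0, so this is an N-position: the player to move can win; Ada has a winning move.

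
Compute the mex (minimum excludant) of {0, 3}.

1

0 is in the set but 1 is not, so the mex is 1.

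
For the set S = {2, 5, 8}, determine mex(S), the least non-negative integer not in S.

0 is not in the set, so the mex is 0.

0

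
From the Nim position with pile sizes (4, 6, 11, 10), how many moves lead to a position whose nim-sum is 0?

3

Write each in binary and XOR column by column:
  0100  (4)
  0110  (6)
  1011  (11)
  1010  (10)
  ----
  0011  (3)
The overall nim-sum is X = 3. A pile of size p has a winning move iff p XOR X < p (reduce it to p XOR X).
  4: 4 XOR 3 = 7 ≥ 4 — no move.
  6: 6 XOR 3 = 5 < 6 — winning move (to 5).
  11: 11 XOR 3 = 8 < 11 — winning move (to 8).
  10: 10 XOR 3 = 9 < 10 — winning move (to 9).
That gives 3 winning moves.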